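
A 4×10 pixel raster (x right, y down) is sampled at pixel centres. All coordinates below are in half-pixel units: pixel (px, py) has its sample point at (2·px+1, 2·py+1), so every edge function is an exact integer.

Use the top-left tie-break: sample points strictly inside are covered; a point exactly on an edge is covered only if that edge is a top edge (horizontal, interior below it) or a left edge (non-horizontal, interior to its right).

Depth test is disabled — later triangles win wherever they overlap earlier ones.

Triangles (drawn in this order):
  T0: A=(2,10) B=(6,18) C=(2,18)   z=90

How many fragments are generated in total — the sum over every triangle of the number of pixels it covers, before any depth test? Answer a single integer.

T0:
  2·area = 32
  edge (2, 10)→(6, 18): d=(4,8) right/bottom  bias=-1
  edge (6, 18)→(2, 18): d=(-4,0) right/bottom  bias=-1
  edge (2, 18)→(2, 10): d=(0,-8) top-left  bias=+0
    (1,6)@(3, 13): e=[4,20,8] → █
    (2,6)@(5, 13): e=[-12,20,24] → ·
    (1,7)@(3, 15): e=[12,12,8] → █
    (2,7)@(5, 15): e=[-4,12,24] → ·
    (1,8)@(3, 17): e=[20,4,8] → █
    (2,8)@(5, 17): e=[4,4,24] → █
    (3,8)@(7, 17): e=[-12,4,40] → ·
    (1,9)@(3, 19): e=[28,-4,8] → ·
    (2,9)@(5, 19): e=[12,-4,24] → ·
  covered (4 px):
    · · · ·
    · · · ·
    · · · ·
    · · · ·
    · · · ·
    · · · ·
    · █ · ·
    · █ · ·
    · █ █ ·
    · · · ·

Final: 4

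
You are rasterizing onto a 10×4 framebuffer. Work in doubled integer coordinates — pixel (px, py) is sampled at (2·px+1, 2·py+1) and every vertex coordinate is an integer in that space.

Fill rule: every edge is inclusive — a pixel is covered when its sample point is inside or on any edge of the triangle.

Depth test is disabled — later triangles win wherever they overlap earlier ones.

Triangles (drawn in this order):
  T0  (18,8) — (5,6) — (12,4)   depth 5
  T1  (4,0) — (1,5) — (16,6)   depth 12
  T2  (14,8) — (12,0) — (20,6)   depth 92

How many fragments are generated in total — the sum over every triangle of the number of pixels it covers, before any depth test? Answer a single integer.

T0:
  2·area = 40
  edge (18, 8)→(5, 6): d=(-13,-2) inclusive
  edge (5, 6)→(12, 4): d=(7,-2) inclusive
  edge (12, 4)→(18, 8): d=(6,4) inclusive
    (4,2)@(9, 5): e=[21,1,18] → █
    (5,2)@(11, 5): e=[25,5,10] → █
    (6,2)@(13, 5): e=[29,9,2] → █
    (7,2)@(15, 5): e=[33,13,-6] → ·
    (4,3)@(9, 7): e=[-5,15,30] → ·
    (5,3)@(11, 7): e=[-1,19,22] → ·
    (6,3)@(13, 7): e=[3,23,14] → █
    (7,3)@(15, 7): e=[7,27,6] → █
    (8,3)@(17, 7): e=[11,31,-2] → ·
  covered (5 px):
    · · · · · · · · · ·
    · · · · · · · · · ·
    · · · · █ █ █ · · ·
    · · · · · · █ █ · ·
T1:
  2·area = 78  (B↔C swapped to make it positive)
  edge (4, 0)→(16, 6): d=(12,6) inclusive
  edge (16, 6)→(1, 5): d=(-15,-1) inclusive
  edge (1, 5)→(4, 0): d=(3,-5) inclusive
    (2,0)@(5, 1): e=[6,64,8] → █
    (3,0)@(7, 1): e=[-6,66,18] → ·
    (1,1)@(3, 3): e=[42,32,4] → █
    (3,1)@(7, 3): e=[18,36,24] → █
    (4,1)@(9, 3): e=[6,38,34] → █
    (5,1)@(11, 3): e=[-6,40,44] → ·
    (0,2)@(1, 5): e=[78,0,0] → █  [on edge]
    (5,2)@(11, 5): e=[18,10,50] → █
    (6,2)@(13, 5): e=[6,12,60] → █
    (7,2)@(15, 5): e=[-6,14,70] → ·
    (0,3)@(1, 7): e=[102,-30,6] → ·
    (1,3)@(3, 7): e=[90,-28,16] → ·
  covered (12 px):
    · · █ · · · · · · ·
    · █ █ █ █ · · · · ·
    █ █ █ █ █ █ █ · · ·
    · · · · · · · · · ·
T2:
  2·area = 52
  edge (14, 8)→(12, 0): d=(-2,-8) inclusive
  edge (12, 0)→(20, 6): d=(8,6) inclusive
  edge (20, 6)→(14, 8): d=(-6,2) inclusive
    (6,0)@(13, 1): e=[6,2,44] → █
    (7,0)@(15, 1): e=[22,-10,40] → ·
    (6,1)@(13, 3): e=[2,18,32] → █
    (7,1)@(15, 3): e=[18,6,28] → █
    (8,1)@(17, 3): e=[34,-6,24] → ·
    (6,2)@(13, 5): e=[-2,34,20] → ·
    (7,2)@(15, 5): e=[14,22,16] → █
    (8,2)@(17, 5): e=[30,10,12] → █
    (9,2)@(19, 5): e=[46,-2,8] → ·
    (7,3)@(15, 7): e=[10,38,4] → █
    (8,3)@(17, 7): e=[26,26,0] → █  [on edge]
    (9,3)@(19, 7): e=[42,14,-4] → ·
  covered (7 px):
    · · · · · · █ · · ·
    · · · · · · █ █ · ·
    · · · · · · · █ █ ·
    · · · · · · · █ █ ·

Answer: 24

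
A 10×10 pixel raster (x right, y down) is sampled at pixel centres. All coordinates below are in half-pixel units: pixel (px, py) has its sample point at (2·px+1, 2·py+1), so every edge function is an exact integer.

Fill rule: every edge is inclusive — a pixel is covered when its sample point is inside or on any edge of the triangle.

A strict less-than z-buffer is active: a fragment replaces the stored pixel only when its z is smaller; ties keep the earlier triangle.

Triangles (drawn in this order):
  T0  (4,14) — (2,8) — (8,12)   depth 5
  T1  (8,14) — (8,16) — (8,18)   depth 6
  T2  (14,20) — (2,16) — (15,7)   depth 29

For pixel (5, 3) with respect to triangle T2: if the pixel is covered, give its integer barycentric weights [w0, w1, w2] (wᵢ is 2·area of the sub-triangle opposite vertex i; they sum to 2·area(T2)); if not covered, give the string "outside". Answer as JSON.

T0:
  2·area = 28
  edge (4, 14)→(2, 8): d=(-2,-6) inclusive
  edge (2, 8)→(8, 12): d=(6,4) inclusive
  edge (8, 12)→(4, 14): d=(-4,2) inclusive
    (0,2)@(1, 5): e=[0,-14,42] → ·  [on edge]
    (1,4)@(3, 9): e=[4,2,22] → █
    (2,4)@(5, 9): e=[16,-6,18] → ·
    (1,5)@(3, 11): e=[0,14,14] → █  [on edge]
    (2,5)@(5, 11): e=[12,6,10] → █
    (3,5)@(7, 11): e=[24,-2,6] → ·
    (1,6)@(3, 13): e=[-4,26,6] → ·
    (2,6)@(5, 13): e=[8,18,2] → █
    (3,6)@(7, 13): e=[20,10,-2] → ·
    (2,7)@(5, 15): e=[4,30,-6] → ·
    (2,8)@(5, 17): e=[0,42,-14] → ·  [on edge]
  covered (4 px):
    · · · · · · · · · ·
    · · · · · · · · · ·
    · · · · · · · · · ·
    · · · · · · · · · ·
    · █ · · · · · · · ·
    · █ █ · · · · · · ·
    · · █ · · · · · · ·
    · · · · · · · · · ·
    · · · · · · · · · ·
    · · · · · · · · · ·
T1:
  degenerate (2·area = 0) — covers nothing
T2:
  2·area = 160
  edge (14, 20)→(2, 16): d=(-12,-4) inclusive
  edge (2, 16)→(15, 7): d=(13,-9) inclusive
  edge (15, 7)→(14, 20): d=(-1,13) inclusive
    (7,3)@(15, 7): e=[160,0,0] → █  [on edge]
    (8,3)@(17, 7): e=[168,18,-26] → ·
    (6,4)@(13, 9): e=[128,8,24] → █
    (7,4)@(15, 9): e=[136,26,-2] → ·
    (5,5)@(11, 11): e=[96,16,48] → █
    (7,5)@(15, 11): e=[112,52,-4] → ·
    (3,6)@(7, 13): e=[56,6,98] → █
    (4,6)@(9, 13): e=[64,24,72] → █
    (7,6)@(15, 13): e=[88,78,-6] → ·
    (2,7)@(5, 15): e=[24,14,122] → █
    (7,7)@(15, 15): e=[64,104,-8] → ·
    (2,8)@(5, 17): e=[0,40,120] → █  [on edge]
    (5,9)@(11, 19): e=[0,120,40] → █  [on edge]
  covered (20 px):
    · · · · · · · · · ·
    · · · · · · · · · ·
    · · · · · · · · · ·
    · · · · · · · █ · ·
    · · · · · · █ · · ·
    · · · · · █ █ · · ·
    · · · █ █ █ █ · · ·
    · · █ █ █ █ █ · · ·
    · · █ █ █ █ █ · · ·
    · · · · · █ █ · · ·

Final: "outside"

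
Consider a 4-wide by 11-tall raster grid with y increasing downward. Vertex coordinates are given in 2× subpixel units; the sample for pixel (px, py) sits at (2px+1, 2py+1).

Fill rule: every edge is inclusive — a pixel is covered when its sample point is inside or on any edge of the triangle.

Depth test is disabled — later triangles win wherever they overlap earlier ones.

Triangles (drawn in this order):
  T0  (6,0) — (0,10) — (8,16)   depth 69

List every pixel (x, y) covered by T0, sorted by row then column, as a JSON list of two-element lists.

T0:
  2·area = 116  (B↔C swapped to make it positive)
  edge (6, 0)→(8, 16): d=(2,16) inclusive
  edge (8, 16)→(0, 10): d=(-8,-6) inclusive
  edge (0, 10)→(6, 0): d=(6,-10) inclusive
    (2,1)@(5, 3): e=[22,86,8] → █
    (3,1)@(7, 3): e=[-10,98,28] → ·
    (1,2)@(3, 5): e=[58,58,0] → █  [on edge]
    (3,2)@(7, 5): e=[-6,82,40] → ·
    (1,3)@(3, 7): e=[62,42,12] → █
    (3,3)@(7, 7): e=[-2,66,52] → ·
    (0,4)@(1, 9): e=[98,14,4] → █
    (3,4)@(7, 9): e=[2,50,64] → █
    (0,5)@(1, 11): e=[102,-2,16] → ·
    (1,5)@(3, 11): e=[70,10,36] → █
    (1,6)@(3, 13): e=[74,-6,48] → ·
    (2,6)@(5, 13): e=[42,6,68] → █
  covered (15 px):
    · · · ·
    · · █ ·
    · █ █ ·
    · █ █ ·
    █ █ █ █
    · █ █ █
    · · █ █
    · · · █
    · · · ·
    · · · ·
    · · · ·

Answer: [[2,1],[1,2],[2,2],[1,3],[2,3],[0,4],[1,4],[2,4],[3,4],[1,5],[2,5],[3,5],[2,6],[3,6],[3,7]]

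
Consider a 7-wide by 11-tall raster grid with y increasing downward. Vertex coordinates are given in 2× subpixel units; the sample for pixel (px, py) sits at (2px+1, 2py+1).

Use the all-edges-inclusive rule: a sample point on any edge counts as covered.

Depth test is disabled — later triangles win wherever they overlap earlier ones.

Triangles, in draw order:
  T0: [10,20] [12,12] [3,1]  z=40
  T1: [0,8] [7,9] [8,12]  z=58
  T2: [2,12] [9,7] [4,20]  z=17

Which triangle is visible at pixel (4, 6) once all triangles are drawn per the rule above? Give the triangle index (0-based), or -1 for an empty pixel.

T0:
  2·area = 94  (B↔C swapped to make it positive)
  edge (10, 20)→(3, 1): d=(-7,-19) inclusive
  edge (3, 1)→(12, 12): d=(9,11) inclusive
  edge (12, 12)→(10, 20): d=(-2,8) inclusive
    (1,0)@(3, 1): e=[0,0,94] → █  [on edge]
    (2,0)@(5, 1): e=[38,-22,78] → ·
    (1,1)@(3, 3): e=[-14,18,90] → ·
    (2,2)@(5, 5): e=[10,14,70] → █
    (3,2)@(7, 5): e=[48,-8,54] → ·
    (2,3)@(5, 7): e=[-4,32,66] → ·
    (3,3)@(7, 7): e=[34,10,50] → █
    (4,3)@(9, 7): e=[72,-12,34] → ·
    (3,4)@(7, 9): e=[20,28,46] → █
    (4,4)@(9, 9): e=[58,6,30] → █
    (5,4)@(11, 9): e=[96,-16,14] → ·
    (3,5)@(7, 11): e=[6,46,42] → █
  covered (13 px):
    · █ · · · · ·
    · · · · · · ·
    · · █ · · · ·
    · · · █ · · ·
    · · · █ █ · ·
    · · · █ █ █ ·
    · · · · █ █ ·
    · · · · █ █ ·
    · · · · █ · ·
    · · · · · · ·
    · · · · · · ·
T1:
  2·area = 20
  edge (0, 8)→(7, 9): d=(7,1) inclusive
  edge (7, 9)→(8, 12): d=(1,3) inclusive
  edge (8, 12)→(0, 8): d=(-8,-4) inclusive
    (2,1)@(5, 3): e=[-40,0,60] → ·  [on edge]
    (1,4)@(3, 9): e=[4,12,4] → █
    (2,4)@(5, 9): e=[2,6,12] → █
    (3,4)@(7, 9): e=[0,0,20] → █  [on edge]
    (4,4)@(9, 9): e=[-2,-6,28] → ·
    (1,5)@(3, 11): e=[18,14,-12] → ·
    (2,5)@(5, 11): e=[16,8,-4] → ·
    (3,5)@(7, 11): e=[14,2,4] → █
    (4,5)@(9, 11): e=[12,-4,12] → ·
    (3,6)@(7, 13): e=[28,4,-12] → ·
    (4,7)@(9, 15): e=[40,0,-20] → ·  [on edge]
    (5,10)@(11, 21): e=[80,0,-60] → ·  [on edge]
  covered (4 px):
    · · · · · · ·
    · · · · · · ·
    · · · · · · ·
    · · · · · · ·
    · █ █ █ · · ·
    · · · █ · · ·
    · · · · · · ·
    · · · · · · ·
    · · · · · · ·
    · · · · · · ·
    · · · · · · ·
T2:
  2·area = 66
  edge (2, 12)→(9, 7): d=(7,-5) inclusive
  edge (9, 7)→(4, 20): d=(-5,13) inclusive
  edge (4, 20)→(2, 12): d=(-2,-8) inclusive
    (4,3)@(9, 7): e=[0,0,66] → █  [on edge]
    (5,3)@(11, 7): e=[10,-26,82] → ·
    (3,4)@(7, 9): e=[4,16,46] → █
    (4,4)@(9, 9): e=[14,-10,62] → ·
    (2,5)@(5, 11): e=[8,32,26] → █
    (4,5)@(9, 11): e=[28,-20,58] → ·
    (1,6)@(3, 13): e=[12,48,6] → █
    (3,6)@(7, 13): e=[32,-4,38] → ·
    (1,7)@(3, 15): e=[26,38,2] → █
    (3,7)@(7, 15): e=[46,-14,34] → ·
    (1,8)@(3, 17): e=[40,28,-2] → ·
    (2,8)@(5, 17): e=[50,2,14] → █
  covered (9 px):
    · · · · · · ·
    · · · · · · ·
    · · · · · · ·
    · · · · █ · ·
    · · · █ · · ·
    · · █ █ · · ·
    · █ █ · · · ·
    · █ █ · · · ·
    · · █ · · · ·
    · · · · · · ·
    · · · · · · ·

Z-buffer (winner per pixel, '.' = empty):
  . 0 . . . . .
  . . . . . . .
  . . 0 . . . .
  . . . 0 2 . .
  . 1 1 2 0 . .
  . . 2 2 0 0 .
  . 2 2 . 0 0 .
  . 2 2 . 0 0 .
  . . 2 . 0 . .
  . . . . . . .
  . . . . . . .

Final: 0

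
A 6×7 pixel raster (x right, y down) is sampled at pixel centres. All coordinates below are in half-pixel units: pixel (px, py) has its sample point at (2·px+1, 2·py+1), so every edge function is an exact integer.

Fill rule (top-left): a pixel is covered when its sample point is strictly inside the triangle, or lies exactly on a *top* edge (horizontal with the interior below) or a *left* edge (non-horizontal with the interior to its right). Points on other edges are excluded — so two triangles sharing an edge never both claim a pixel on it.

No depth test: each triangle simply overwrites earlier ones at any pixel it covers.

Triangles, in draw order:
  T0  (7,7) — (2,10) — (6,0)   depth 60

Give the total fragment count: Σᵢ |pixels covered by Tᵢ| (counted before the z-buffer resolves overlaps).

T0:
  2·area = 38
  edge (7, 7)→(2, 10): d=(-5,3) right/bottom  bias=-1
  edge (2, 10)→(6, 0): d=(4,-10) top-left  bias=+0
  edge (6, 0)→(7, 7): d=(1,7) right/bottom  bias=-1
    (2,1)@(5, 3): e=[26,2,10] → X
    (3,1)@(7, 3): e=[20,22,-4] → .
    (2,2)@(5, 5): e=[16,10,12] → X
    (3,2)@(7, 5): e=[10,30,-2] → .
    (2,3)@(5, 7): e=[6,18,14] → X
    (3,3)@(7, 7): e=[0,38,0] → .  [on edge]
    (1,4)@(3, 9): e=[2,6,30] → X
    (2,4)@(5, 9): e=[-4,26,16] → .
    (1,5)@(3, 11): e=[-8,14,32] → .
  covered (4 px):
    . . . . . .
    . . X . . .
    . . X . . .
    . . X . . .
    . X . . . .
    . . . . . .
    . . . . . .

Final: 4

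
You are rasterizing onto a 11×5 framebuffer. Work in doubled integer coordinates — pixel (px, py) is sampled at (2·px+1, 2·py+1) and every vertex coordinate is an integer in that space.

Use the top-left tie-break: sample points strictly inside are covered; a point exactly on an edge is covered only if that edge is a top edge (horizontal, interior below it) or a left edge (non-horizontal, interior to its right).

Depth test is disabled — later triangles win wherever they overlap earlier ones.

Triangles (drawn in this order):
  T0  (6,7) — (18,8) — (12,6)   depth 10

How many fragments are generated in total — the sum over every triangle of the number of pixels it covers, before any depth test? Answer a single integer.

T0:
  2·area = 18  (B↔C swapped to make it positive)
  edge (6, 7)→(12, 6): d=(6,-1) top-left  bias=+0
  edge (12, 6)→(18, 8): d=(6,2) right/bottom  bias=-1
  edge (18, 8)→(6, 7): d=(-12,-1) top-left  bias=+0
    (1,1)@(3, 3): e=[-27,0,45] → .  [on edge]
    (4,2)@(9, 5): e=[-9,0,27] → .  [on edge]
    (3,3)@(7, 7): e=[1,16,1] → X
    (4,3)@(9, 7): e=[3,12,3] → X
    (5,3)@(11, 7): e=[5,8,5] → X
    (6,3)@(13, 7): e=[7,4,7] → X
    (7,3)@(15, 7): e=[9,0,9] → .  [on edge]
    (3,4)@(7, 9): e=[13,28,-23] → .
    (4,4)@(9, 9): e=[15,24,-21] → .
    (5,4)@(11, 9): e=[17,20,-19] → .
    (6,4)@(13, 9): e=[19,16,-17] → .
    (10,4)@(21, 9): e=[27,0,-9] → .  [on edge]
  covered (4 px):
    . . . . . . . . . . .
    . . . . . . . . . . .
    . . . . . . . . . . .
    . . . X X X X . . . .
    . . . . . . . . . . .

Answer: 4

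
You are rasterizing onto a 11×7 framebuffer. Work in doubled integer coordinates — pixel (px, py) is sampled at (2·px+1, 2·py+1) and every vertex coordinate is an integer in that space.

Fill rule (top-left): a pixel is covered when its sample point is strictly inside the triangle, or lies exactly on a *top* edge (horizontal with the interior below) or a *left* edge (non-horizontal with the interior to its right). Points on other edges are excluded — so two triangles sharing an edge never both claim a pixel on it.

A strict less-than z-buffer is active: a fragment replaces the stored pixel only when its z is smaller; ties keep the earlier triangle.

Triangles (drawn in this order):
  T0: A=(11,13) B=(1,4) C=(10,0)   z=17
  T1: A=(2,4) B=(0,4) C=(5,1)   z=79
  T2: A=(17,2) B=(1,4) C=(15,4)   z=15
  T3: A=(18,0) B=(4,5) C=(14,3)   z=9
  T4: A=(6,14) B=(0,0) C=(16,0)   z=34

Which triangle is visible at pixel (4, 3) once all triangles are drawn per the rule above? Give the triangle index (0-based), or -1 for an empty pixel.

T0:
  2·area = 121
  edge (11, 13)→(1, 4): d=(-10,-9) top-left  bias=+0
  edge (1, 4)→(10, 0): d=(9,-4) top-left  bias=+0
  edge (10, 0)→(11, 13): d=(1,13) right/bottom  bias=-1
    (4,0)@(9, 1): e=[102,5,14] → █
    (5,0)@(11, 1): e=[120,13,-12] → ·
    (2,1)@(5, 3): e=[46,7,68] → █
    (3,1)@(7, 3): e=[64,15,42] → █
    (5,1)@(11, 3): e=[100,31,-10] → ·
    (1,2)@(3, 5): e=[8,17,96] → █
    (5,2)@(11, 5): e=[80,49,-8] → ·
    (1,3)@(3, 7): e=[-12,35,98] → ·
    (2,3)@(5, 7): e=[6,43,72] → █
    (5,3)@(11, 7): e=[60,67,-6] → ·
    (2,4)@(5, 9): e=[-14,61,74] → ·
    (3,4)@(7, 9): e=[4,69,48] → █
    (5,6)@(11, 13): e=[0,121,0] → ·  [on edge]
  covered (14 px):
    · · · · █ · · · · · ·
    · · █ █ █ · · · · · ·
    · █ █ █ █ · · · · · ·
    · · █ █ █ · · · · · ·
    · · · █ █ · · · · · ·
    · · · · █ · · · · · ·
    · · · · · · · · · · ·
T1:
  2·area = 6
  edge (2, 4)→(0, 4): d=(-2,0) right/bottom  bias=-1
  edge (0, 4)→(5, 1): d=(5,-3) top-left  bias=+0
  edge (5, 1)→(2, 4): d=(-3,3) right/bottom  bias=-1
    (2,0)@(5, 1): e=[6,0,0] → ·  [on edge]
    (1,1)@(3, 3): e=[2,4,0] → ·  [on edge]
    (0,2)@(1, 5): e=[-2,8,0] → ·  [on edge]
  covered (0 px):
    · · · · · · · · · · ·
    · · · · · · · · · · ·
    · · · · · · · · · · ·
    · · · · · · · · · · ·
    · · · · · · · · · · ·
    · · · · · · · · · · ·
    · · · · · · · · · · ·
T2:
  2·area = 28  (B↔C swapped to make it positive)
  edge (17, 2)→(15, 4): d=(-2,2) right/bottom  bias=-1
  edge (15, 4)→(1, 4): d=(-14,0) right/bottom  bias=-1
  edge (1, 4)→(17, 2): d=(16,-2) top-left  bias=+0
    (4,1)@(9, 3): e=[14,14,0] → █  [on edge]
    (5,1)@(11, 3): e=[10,14,4] → █
    (6,1)@(13, 3): e=[6,14,8] → █
    (7,1)@(15, 3): e=[2,14,12] → █
    (8,1)@(17, 3): e=[-2,14,16] → ·
    (4,2)@(9, 5): e=[10,-14,32] → ·
    (5,2)@(11, 5): e=[6,-14,36] → ·
    (6,2)@(13, 5): e=[2,-14,40] → ·
    (7,2)@(15, 5): e=[-2,-14,44] → ·
  covered (4 px):
    · · · · · · · · · · ·
    · · · · █ █ █ █ · · ·
    · · · · · · · · · · ·
    · · · · · · · · · · ·
    · · · · · · · · · · ·
    · · · · · · · · · · ·
    · · · · · · · · · · ·
T3:
  2·area = 22  (B↔C swapped to make it positive)
  edge (18, 0)→(14, 3): d=(-4,3) right/bottom  bias=-1
  edge (14, 3)→(4, 5): d=(-10,2) right/bottom  bias=-1
  edge (4, 5)→(18, 0): d=(14,-5) top-left  bias=+0
    (5,1)@(11, 3): e=[9,6,7] → █
    (6,1)@(13, 3): e=[3,2,17] → █
    (7,1)@(15, 3): e=[-3,-2,27] → ·
    (5,2)@(11, 5): e=[1,-14,35] → ·
    (6,2)@(13, 5): e=[-5,-18,45] → ·
  covered (2 px):
    · · · · · · · · · · ·
    · · · · · █ █ · · · ·
    · · · · · · · · · · ·
    · · · · · · · · · · ·
    · · · · · · · · · · ·
    · · · · · · · · · · ·
    · · · · · · · · · · ·
T4:
  2·area = 224
  edge (6, 14)→(0, 0): d=(-6,-14) top-left  bias=+0
  edge (0, 0)→(16, 0): d=(16,0) top-left  bias=+0
  edge (16, 0)→(6, 14): d=(-10,14) right/bottom  bias=-1
    (0,0)@(1, 1): e=[8,16,200] → █
    (1,0)@(3, 1): e=[36,16,172] → █
    (2,0)@(5, 1): e=[64,16,144] → █
    (3,0)@(7, 1): e=[92,16,116] → █
    (4,0)@(9, 1): e=[120,16,88] → █
    (5,0)@(11, 1): e=[148,16,60] → █
    (6,0)@(13, 1): e=[176,16,32] → █
    (7,0)@(15, 1): e=[204,16,4] → █
    (8,0)@(17, 1): e=[232,16,-24] → ·
    (0,1)@(1, 3): e=[-4,48,180] → ·
    (1,1)@(3, 3): e=[24,48,152] → █
    (7,1)@(15, 3): e=[192,48,-16] → ·
    (1,3)@(3, 7): e=[0,112,112] → █  [on edge]
    (5,3)@(11, 7): e=[112,112,0] → ·  [on edge]
  covered (28 px):
    █ █ █ █ █ █ █ █ · · ·
    · █ █ █ █ █ █ · · · ·
    · █ █ █ █ █ · · · · ·
    · █ █ █ █ · · · · · ·
    · · █ █ █ · · · · · ·
    · · █ █ · · · · · · ·
    · · · · · · · · · · ·

Z-buffer (winner per pixel, '.' = empty):
  4 4 4 4 0 4 4 4 . . .
  . 4 0 0 2 3 3 2 . . .
  . 0 0 0 0 4 . . . . .
  . 4 0 0 0 . . . . . .
  . . 4 0 0 . . . . . .
  . . 4 4 0 . . . . . .
  . . . . . . . . . . .

Final: 0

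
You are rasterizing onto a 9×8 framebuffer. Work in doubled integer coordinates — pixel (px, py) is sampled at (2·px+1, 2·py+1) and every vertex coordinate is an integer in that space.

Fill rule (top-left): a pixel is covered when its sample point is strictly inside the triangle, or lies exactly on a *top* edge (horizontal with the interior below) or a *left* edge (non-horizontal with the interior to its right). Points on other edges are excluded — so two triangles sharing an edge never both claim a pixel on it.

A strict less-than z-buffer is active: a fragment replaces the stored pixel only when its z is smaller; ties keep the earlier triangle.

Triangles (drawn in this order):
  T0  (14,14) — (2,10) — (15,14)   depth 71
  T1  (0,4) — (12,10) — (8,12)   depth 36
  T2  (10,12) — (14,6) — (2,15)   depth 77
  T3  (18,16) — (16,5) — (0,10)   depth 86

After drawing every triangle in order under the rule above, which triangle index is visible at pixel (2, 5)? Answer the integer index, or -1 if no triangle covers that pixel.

T0:
  2·area = 4
  edge (14, 14)→(2, 10): d=(-12,-4) top-left  bias=+0
  edge (2, 10)→(15, 14): d=(13,4) right/bottom  bias=-1
  edge (15, 14)→(14, 14): d=(-1,0) right/bottom  bias=-1
    (2,5)@(5, 11): e=[0,1,3] → █  [on edge]
    (3,5)@(7, 11): e=[8,-7,3] → ·
    (2,6)@(5, 13): e=[-24,27,1] → ·
    (5,6)@(11, 13): e=[0,3,1] → █  [on edge]
    (6,6)@(13, 13): e=[8,-5,1] → ·
    (5,7)@(11, 15): e=[-24,29,-1] → ·
    (8,7)@(17, 15): e=[0,5,-1] → ·  [on edge]
  covered (2 px):
    · · · · · · · · ·
    · · · · · · · · ·
    · · · · · · · · ·
    · · · · · · · · ·
    · · · · · · · · ·
    · · █ · · · · · ·
    · · · · · █ · · ·
    · · · · · · · · ·
T1:
  2·area = 48
  edge (0, 4)→(12, 10): d=(12,6) right/bottom  bias=-1
  edge (12, 10)→(8, 12): d=(-4,2) right/bottom  bias=-1
  edge (8, 12)→(0, 4): d=(-8,-8) top-left  bias=+0
    (0,2)@(1, 5): e=[6,42,0] → █  [on edge]
    (1,2)@(3, 5): e=[-6,38,16] → ·
    (0,3)@(1, 7): e=[30,34,-16] → ·
    (1,3)@(3, 7): e=[18,30,0] → █  [on edge]
    (2,3)@(5, 7): e=[6,26,16] → █
    (3,3)@(7, 7): e=[-6,22,32] → ·
    (1,4)@(3, 9): e=[42,22,-16] → ·
    (2,4)@(5, 9): e=[30,18,0] → █  [on edge]
    (3,4)@(7, 9): e=[18,14,16] → █
    (4,4)@(9, 9): e=[6,10,32] → █
    (5,4)@(11, 9): e=[-6,6,48] → ·
    (2,5)@(5, 11): e=[54,10,-16] → ·
    (3,5)@(7, 11): e=[42,6,0] → █  [on edge]
    (4,6)@(9, 13): e=[54,-6,0] → ·  [on edge]
    (5,7)@(11, 15): e=[66,-18,0] → ·  [on edge]
  covered (8 px):
    · · · · · · · · ·
    · · · · · · · · ·
    █ · · · · · · · ·
    · █ █ · · · · · ·
    · · █ █ █ · · · ·
    · · · █ █ · · · ·
    · · · · · · · · ·
    · · · · · · · · ·
T2:
  2·area = 36  (B↔C swapped to make it positive)
  edge (10, 12)→(2, 15): d=(-8,3) right/bottom  bias=-1
  edge (2, 15)→(14, 6): d=(12,-9) top-left  bias=+0
  edge (14, 6)→(10, 12): d=(-4,6) right/bottom  bias=-1
    (6,3)@(13, 7): e=[31,3,2] → █
    (7,3)@(15, 7): e=[25,21,-10] → ·
    (5,4)@(11, 9): e=[21,9,6] → █
    (6,4)@(13, 9): e=[15,27,-6] → ·
    (4,5)@(9, 11): e=[11,15,10] → █
    (5,5)@(11, 11): e=[5,33,-2] → ·
    (2,6)@(5, 13): e=[7,3,26] → █
    (3,6)@(7, 13): e=[1,21,14] → █
    (4,6)@(9, 13): e=[-5,39,2] → ·
    (2,7)@(5, 15): e=[-9,27,18] → ·
    (3,7)@(7, 15): e=[-15,45,6] → ·
  covered (5 px):
    · · · · · · · · ·
    · · · · · · · · ·
    · · · · · · · · ·
    · · · · · · █ · ·
    · · · · · █ · · ·
    · · · · █ · · · ·
    · · █ █ · · · · ·
    · · · · · · · · ·
T3:
  2·area = 186  (B↔C swapped to make it positive)
  edge (18, 16)→(0, 10): d=(-18,-6) top-left  bias=+0
  edge (0, 10)→(16, 5): d=(16,-5) top-left  bias=+0
  edge (16, 5)→(18, 16): d=(2,11) right/bottom  bias=-1
    (5,3)@(11, 7): e=[120,7,59] → █
    (6,3)@(13, 7): e=[132,17,37] → █
    (7,3)@(15, 7): e=[144,27,15] → █
    (8,3)@(17, 7): e=[156,37,-7] → ·
    (2,4)@(5, 9): e=[48,9,129] → █
    (3,4)@(7, 9): e=[60,19,107] → █
    (4,4)@(9, 9): e=[72,29,85] → █
    (8,4)@(17, 9): e=[120,69,-3] → ·
    (1,5)@(3, 11): e=[0,31,155] → █  [on edge]
    (8,5)@(17, 11): e=[84,101,1] → █
    (1,6)@(3, 13): e=[-36,63,159] → ·
    (2,6)@(5, 13): e=[-24,73,137] → ·
    (4,6)@(9, 13): e=[0,93,93] → █  [on edge]
    (7,7)@(15, 15): e=[0,155,31] → █  [on edge]
  covered (24 px):
    · · · · · · · · ·
    · · · · · · · · ·
    · · · · · · · · ·
    · · · · · █ █ █ ·
    · · █ █ █ █ █ █ ·
    · █ █ █ █ █ █ █ █
    · · · · █ █ █ █ █
    · · · · · · · █ █

Z-buffer (winner per pixel, '.' = empty):
  . . . . . . . . .
  . . . . . . . . .
  1 . . . . . . . .
  . 1 1 . . 3 2 3 .
  . . 1 1 1 2 3 3 .
  . 3 0 1 1 3 3 3 3
  . . 2 2 3 0 3 3 3
  . . . . . . . 3 3

Final: 0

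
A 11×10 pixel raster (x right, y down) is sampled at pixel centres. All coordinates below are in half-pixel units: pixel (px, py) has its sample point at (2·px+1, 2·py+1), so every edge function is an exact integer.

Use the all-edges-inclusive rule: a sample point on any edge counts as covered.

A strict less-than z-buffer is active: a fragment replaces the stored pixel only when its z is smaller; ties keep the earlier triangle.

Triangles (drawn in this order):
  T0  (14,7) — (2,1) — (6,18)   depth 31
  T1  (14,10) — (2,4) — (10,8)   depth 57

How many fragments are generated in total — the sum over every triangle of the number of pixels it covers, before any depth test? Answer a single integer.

T0:
  2·area = 180  (B↔C swapped to make it positive)
  edge (14, 7)→(6, 18): d=(-8,11) inclusive
  edge (6, 18)→(2, 1): d=(-4,-17) inclusive
  edge (2, 1)→(14, 7): d=(12,6) inclusive
    (1,1)@(3, 3): e=[153,9,18] → X
    (2,1)@(5, 3): e=[131,43,6] → X
    (3,1)@(7, 3): e=[109,77,-6] → .
    (1,2)@(3, 5): e=[137,1,42] → X
    (3,2)@(7, 5): e=[93,69,18] → X
    (4,2)@(9, 5): e=[71,103,6] → X
    (5,2)@(11, 5): e=[49,137,-6] → .
    (1,3)@(3, 7): e=[121,-7,66] → .
    (2,3)@(5, 7): e=[99,27,54] → X
    (5,3)@(11, 7): e=[33,129,18] → X
    (6,3)@(13, 7): e=[11,163,6] → X
    (7,3)@(15, 7): e=[-11,197,-6] → .
  covered (23 px):
    . . . . . . . . . . .
    . X X . . . . . . . .
    . X X X X . . . . . .
    . . X X X X X . . . .
    . . X X X X . . . . .
    . . X X X X . . . . .
    . . X X X . . . . . .
    . . . X . . . . . . .
    . . . . . . . . . . .
    . . . . . . . . . . .
T1:
  degenerate (2·area = 0) — covers nothing

Result: 23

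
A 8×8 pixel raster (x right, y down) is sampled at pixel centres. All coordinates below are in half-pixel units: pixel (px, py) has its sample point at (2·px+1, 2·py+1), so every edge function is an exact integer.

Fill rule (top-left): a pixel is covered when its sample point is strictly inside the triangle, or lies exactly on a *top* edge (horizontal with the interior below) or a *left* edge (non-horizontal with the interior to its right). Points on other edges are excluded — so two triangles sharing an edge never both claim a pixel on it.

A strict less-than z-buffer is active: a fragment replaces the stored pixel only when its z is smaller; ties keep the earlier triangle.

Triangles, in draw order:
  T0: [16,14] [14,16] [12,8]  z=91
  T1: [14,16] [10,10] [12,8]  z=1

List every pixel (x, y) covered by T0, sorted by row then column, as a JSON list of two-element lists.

T0:
  2·area = 20
  edge (16, 14)→(14, 16): d=(-2,2) right/bottom  bias=-1
  edge (14, 16)→(12, 8): d=(-2,-8) top-left  bias=+0
  edge (12, 8)→(16, 14): d=(4,6) right/bottom  bias=-1
    (6,5)@(13, 11): e=[12,2,6] → X
    (7,5)@(15, 11): e=[8,18,-6] → .
    (6,6)@(13, 13): e=[8,-2,14] → .
    (7,6)@(15, 13): e=[4,14,2] → X
    (7,7)@(15, 15): e=[0,10,10] → .  [on edge]
  covered (2 px):
    . . . . . . . .
    . . . . . . . .
    . . . . . . . .
    . . . . . . . .
    . . . . . . . .
    . . . . . . X .
    . . . . . . . X
    . . . . . . . .
T1:
  2·area = 20
  edge (14, 16)→(10, 10): d=(-4,-6) top-left  bias=+0
  edge (10, 10)→(12, 8): d=(2,-2) top-left  bias=+0
  edge (12, 8)→(14, 16): d=(2,8) right/bottom  bias=-1
    (7,2)@(15, 5): e=[50,0,-30] → .  [on edge]
    (6,3)@(13, 7): e=[30,0,-10] → .  [on edge]
    (5,4)@(11, 9): e=[10,0,10] → X  [on edge]
    (6,4)@(13, 9): e=[22,4,-6] → .
    (4,5)@(9, 11): e=[-10,0,30] → .  [on edge]
    (5,5)@(11, 11): e=[2,4,14] → X
    (6,5)@(13, 11): e=[14,8,-2] → .
    (3,6)@(7, 13): e=[-30,0,50] → .  [on edge]
    (5,6)@(11, 13): e=[-6,8,18] → .
    (6,6)@(13, 13): e=[6,12,2] → X
    (7,6)@(15, 13): e=[18,16,-14] → .
    (2,7)@(5, 15): e=[-50,0,70] → .  [on edge]
  covered (3 px):
    . . . . . . . .
    . . . . . . . .
    . . . . . . . .
    . . . . . . . .
    . . . . . X . .
    . . . . . X . .
    . . . . . . X .
    . . . . . . . .

Final: [[6,5],[7,6]]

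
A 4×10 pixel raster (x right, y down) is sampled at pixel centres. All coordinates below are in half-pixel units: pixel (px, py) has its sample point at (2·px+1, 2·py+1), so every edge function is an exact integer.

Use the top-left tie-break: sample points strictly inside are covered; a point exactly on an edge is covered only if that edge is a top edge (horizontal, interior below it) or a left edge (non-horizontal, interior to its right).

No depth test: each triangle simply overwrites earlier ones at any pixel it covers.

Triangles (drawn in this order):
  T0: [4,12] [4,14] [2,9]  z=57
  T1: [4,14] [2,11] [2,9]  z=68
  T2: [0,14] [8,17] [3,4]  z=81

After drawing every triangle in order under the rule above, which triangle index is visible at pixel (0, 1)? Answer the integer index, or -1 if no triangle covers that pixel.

T0:
  2·area = 4
  edge (4, 12)→(4, 14): d=(0,2) right/bottom  bias=-1
  edge (4, 14)→(2, 9): d=(-2,-5) top-left  bias=+0
  edge (2, 9)→(4, 12): d=(2,3) right/bottom  bias=-1
    (1,5)@(3, 11): e=[2,1,1] → █
    (2,5)@(5, 11): e=[-2,11,-5] → ·
    (1,6)@(3, 13): e=[2,-3,5] → ·
  covered (1 px):
    · · · ·
    · · · ·
    · · · ·
    · · · ·
    · · · ·
    · █ · ·
    · · · ·
    · · · ·
    · · · ·
    · · · ·
T1:
  2·area = 4
  edge (4, 14)→(2, 11): d=(-2,-3) top-left  bias=+0
  edge (2, 11)→(2, 9): d=(0,-2) top-left  bias=+0
  edge (2, 9)→(4, 14): d=(2,5) right/bottom  bias=-1
  covered (0 px):
    · · · ·
    · · · ·
    · · · ·
    · · · ·
    · · · ·
    · · · ·
    · · · ·
    · · · ·
    · · · ·
    · · · ·
T2:
  2·area = 89  (B↔C swapped to make it positive)
  edge (0, 14)→(3, 4): d=(3,-10) top-left  bias=+0
  edge (3, 4)→(8, 17): d=(5,13) right/bottom  bias=-1
  edge (8, 17)→(0, 14): d=(-8,-3) top-left  bias=+0
    (1,2)@(3, 5): e=[3,5,81] → █
    (2,2)@(5, 5): e=[23,-21,87] → ·
    (1,3)@(3, 7): e=[9,15,65] → █
    (2,3)@(5, 7): e=[29,-11,71] → ·
    (1,4)@(3, 9): e=[15,25,49] → █
    (2,4)@(5, 9): e=[35,-1,55] → ·
    (0,5)@(1, 11): e=[1,61,27] → █
    (2,5)@(5, 11): e=[41,9,39] → █
    (3,5)@(7, 11): e=[61,-17,45] → ·
    (0,6)@(1, 13): e=[7,71,11] → █
    (3,6)@(7, 13): e=[67,-7,29] → ·
    (0,7)@(1, 15): e=[13,81,-5] → ·
  covered (12 px):
    · · · ·
    · · · ·
    · █ · ·
    · █ · ·
    · █ · ·
    █ █ █ ·
    █ █ █ ·
    · █ █ █
    · · · ·
    · · · ·

Z-buffer (winner per pixel, '.' = empty):
  . . . .
  . . . .
  . 2 . .
  . 2 . .
  . 2 . .
  2 2 2 .
  2 2 2 .
  . 2 2 2
  . . . .
  . . . .

Answer: -1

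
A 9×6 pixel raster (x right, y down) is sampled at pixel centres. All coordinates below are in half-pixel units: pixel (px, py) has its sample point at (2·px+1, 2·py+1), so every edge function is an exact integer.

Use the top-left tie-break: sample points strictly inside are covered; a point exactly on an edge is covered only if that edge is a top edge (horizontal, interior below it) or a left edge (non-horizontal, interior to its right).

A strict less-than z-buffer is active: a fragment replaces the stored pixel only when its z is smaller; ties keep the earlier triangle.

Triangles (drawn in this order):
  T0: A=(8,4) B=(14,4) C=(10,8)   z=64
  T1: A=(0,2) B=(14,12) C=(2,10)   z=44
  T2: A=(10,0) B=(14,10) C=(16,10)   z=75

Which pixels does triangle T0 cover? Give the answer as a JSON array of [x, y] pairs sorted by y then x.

T0:
  2·area = 24
  edge (8, 4)→(14, 4): d=(6,0) top-left  bias=+0
  edge (14, 4)→(10, 8): d=(-4,4) right/bottom  bias=-1
  edge (10, 8)→(8, 4): d=(-2,-4) top-left  bias=+0
    (8,0)@(17, 1): e=[-18,0,42] → ·  [on edge]
    (7,1)@(15, 3): e=[-6,0,30] → ·  [on edge]
    (4,2)@(9, 5): e=[6,16,2] → #
    (5,2)@(11, 5): e=[6,8,10] → #
    (6,2)@(13, 5): e=[6,0,18] → ·  [on edge]
    (4,3)@(9, 7): e=[18,8,-2] → ·
    (5,3)@(11, 7): e=[18,0,6] → ·  [on edge]
    (4,4)@(9, 9): e=[30,0,-6] → ·  [on edge]
    (3,5)@(7, 11): e=[42,0,-18] → ·  [on edge]
  covered (2 px):
    · · · · · · · · ·
    · · · · · · · · ·
    · · · · # # · · ·
    · · · · · · · · ·
    · · · · · · · · ·
    · · · · · · · · ·
T1:
  2·area = 92
  edge (0, 2)→(14, 12): d=(14,10) right/bottom  bias=-1
  edge (14, 12)→(2, 10): d=(-12,-2) top-left  bias=+0
  edge (2, 10)→(0, 2): d=(-2,-8) top-left  bias=+0
    (0,1)@(1, 3): e=[4,82,6] → #
    (1,1)@(3, 3): e=[-16,86,22] → ·
    (0,2)@(1, 5): e=[32,58,2] → #
    (1,2)@(3, 5): e=[12,62,18] → #
    (2,2)@(5, 5): e=[-8,66,34] → ·
    (0,3)@(1, 7): e=[60,34,-2] → ·
    (1,3)@(3, 7): e=[40,38,14] → #
    (2,3)@(5, 7): e=[20,42,30] → #
    (3,3)@(7, 7): e=[0,46,46] → ·  [on edge]
    (1,4)@(3, 9): e=[68,14,10] → #
    (3,4)@(7, 9): e=[28,22,42] → #
    (4,4)@(9, 9): e=[8,26,58] → #
  covered (11 px):
    · · · · · · · · ·
    # · · · · · · · ·
    # # · · · · · · ·
    · # # · · · · · ·
    · # # # # · · · ·
    · · · · # # · · ·
T2:
  2·area = 20  (B↔C swapped to make it positive)
  edge (10, 0)→(16, 10): d=(6,10) right/bottom  bias=-1
  edge (16, 10)→(14, 10): d=(-2,0) right/bottom  bias=-1
  edge (14, 10)→(10, 0): d=(-4,-10) top-left  bias=+0
    (6,2)@(13, 5): e=[0,10,10] → ·  [on edge]
    (6,3)@(13, 7): e=[12,6,2] → #
    (7,3)@(15, 7): e=[-8,6,22] → ·
    (6,4)@(13, 9): e=[24,2,-6] → ·
    (7,4)@(15, 9): e=[4,2,14] → #
    (8,4)@(17, 9): e=[-16,2,34] → ·
    (7,5)@(15, 11): e=[16,-2,6] → ·
  covered (2 px):
    · · · · · · · · ·
    · · · · · · · · ·
    · · · · · · · · ·
    · · · · · · # · ·
    · · · · · · · # ·
    · · · · · · · · ·

Final: [[4,2],[5,2]]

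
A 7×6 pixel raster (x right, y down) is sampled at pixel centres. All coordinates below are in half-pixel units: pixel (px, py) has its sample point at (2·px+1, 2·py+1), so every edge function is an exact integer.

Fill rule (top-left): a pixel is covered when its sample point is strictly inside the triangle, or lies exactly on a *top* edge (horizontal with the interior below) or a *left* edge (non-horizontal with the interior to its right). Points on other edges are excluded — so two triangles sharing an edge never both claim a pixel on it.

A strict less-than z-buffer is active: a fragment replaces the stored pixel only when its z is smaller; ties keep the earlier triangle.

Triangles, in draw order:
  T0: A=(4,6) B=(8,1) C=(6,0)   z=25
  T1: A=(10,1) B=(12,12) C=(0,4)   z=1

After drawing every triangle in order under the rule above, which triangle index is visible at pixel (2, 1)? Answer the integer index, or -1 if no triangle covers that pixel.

T0:
  2·area = 14  (B↔C swapped to make it positive)
  edge (4, 6)→(6, 0): d=(2,-6) top-left  bias=+0
  edge (6, 0)→(8, 1): d=(2,1) right/bottom  bias=-1
  edge (8, 1)→(4, 6): d=(-4,5) right/bottom  bias=-1
    (3,0)@(7, 1): e=[8,1,5] → #
    (4,0)@(9, 1): e=[20,-1,-5] → ·
    (2,1)@(5, 3): e=[0,7,7] → #  [on edge]
    (3,1)@(7, 3): e=[12,5,-3] → ·
    (2,2)@(5, 5): e=[4,11,-1] → ·
    (1,4)@(3, 9): e=[0,21,-7] → ·  [on edge]
  covered (2 px):
    · · · # · · ·
    · · # · · · ·
    · · · · · · ·
    · · · · · · ·
    · · · · · · ·
    · · · · · · ·
T1:
  2·area = 116
  edge (10, 1)→(12, 12): d=(2,11) right/bottom  bias=-1
  edge (12, 12)→(0, 4): d=(-12,-8) top-left  bias=+0
  edge (0, 4)→(10, 1): d=(10,-3) top-left  bias=+0
    (2,1)@(5, 3): e=[59,52,5] → #
    (3,1)@(7, 3): e=[37,68,11] → #
    (4,1)@(9, 3): e=[15,84,17] → #
    (5,1)@(11, 3): e=[-7,100,23] → ·
    (1,2)@(3, 5): e=[85,12,19] → #
    (5,2)@(11, 5): e=[-3,76,43] → ·
    (1,3)@(3, 7): e=[89,-12,39] → ·
    (2,3)@(5, 7): e=[67,4,45] → #
    (5,3)@(11, 7): e=[1,52,63] → #
    (6,3)@(13, 7): e=[-21,68,69] → ·
    (2,4)@(5, 9): e=[71,-20,65] → ·
    (3,4)@(7, 9): e=[49,-4,71] → ·
  covered (14 px):
    · · · · · · ·
    · · # # # · ·
    · # # # # · ·
    · · # # # # ·
    · · · · # # ·
    · · · · · # ·

Z-buffer (winner per pixel, '.' = empty):
  . . . 0 . . .
  . . 1 1 1 . .
  . 1 1 1 1 . .
  . . 1 1 1 1 .
  . . . . 1 1 .
  . . . . . 1 .

Final: 1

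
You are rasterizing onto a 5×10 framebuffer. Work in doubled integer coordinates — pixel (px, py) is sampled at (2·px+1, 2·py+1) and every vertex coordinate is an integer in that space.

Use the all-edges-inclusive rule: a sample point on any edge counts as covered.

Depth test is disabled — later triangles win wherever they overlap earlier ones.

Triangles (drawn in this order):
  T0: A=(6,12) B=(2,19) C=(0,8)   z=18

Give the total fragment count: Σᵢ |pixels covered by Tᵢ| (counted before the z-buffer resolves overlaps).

T0:
  2·area = 58
  edge (6, 12)→(2, 19): d=(-4,7) inclusive
  edge (2, 19)→(0, 8): d=(-2,-11) inclusive
  edge (0, 8)→(6, 12): d=(6,4) inclusive
    (0,4)@(1, 9): e=[47,9,2] → #
    (1,4)@(3, 9): e=[33,31,-6] → ·
    (0,5)@(1, 11): e=[39,5,14] → #
    (1,5)@(3, 11): e=[25,27,6] → #
    (2,5)@(5, 11): e=[11,49,-2] → ·
    (0,6)@(1, 13): e=[31,1,26] → #
    (2,6)@(5, 13): e=[3,45,10] → #
    (3,6)@(7, 13): e=[-11,67,2] → ·
    (0,7)@(1, 15): e=[23,-3,38] → ·
    (1,7)@(3, 15): e=[9,19,30] → #
    (2,7)@(5, 15): e=[-5,41,22] → ·
    (1,8)@(3, 17): e=[1,15,42] → #
  covered (8 px):
    · · · · ·
    · · · · ·
    · · · · ·
    · · · · ·
    # · · · ·
    # # · · ·
    # # # · ·
    · # · · ·
    · # · · ·
    · · · · ·

Answer: 8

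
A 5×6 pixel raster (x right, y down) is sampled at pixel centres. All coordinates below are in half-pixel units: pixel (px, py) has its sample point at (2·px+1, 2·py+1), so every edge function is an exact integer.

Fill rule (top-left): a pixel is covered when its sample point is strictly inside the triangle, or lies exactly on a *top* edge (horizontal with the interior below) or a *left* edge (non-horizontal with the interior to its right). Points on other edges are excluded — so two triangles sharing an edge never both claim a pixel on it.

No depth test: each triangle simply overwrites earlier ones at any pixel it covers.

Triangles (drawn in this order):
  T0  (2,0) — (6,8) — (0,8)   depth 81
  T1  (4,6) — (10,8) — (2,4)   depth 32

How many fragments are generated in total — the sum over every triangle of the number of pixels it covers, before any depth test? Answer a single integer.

T0:
  2·area = 48
  edge (2, 0)→(6, 8): d=(4,8) right/bottom  bias=-1
  edge (6, 8)→(0, 8): d=(-6,0) right/bottom  bias=-1
  edge (0, 8)→(2, 0): d=(2,-8) top-left  bias=+0
    (1,1)@(3, 3): e=[4,30,14] → █
    (2,1)@(5, 3): e=[-12,30,30] → ·
    (0,2)@(1, 5): e=[28,18,2] → █
    (2,2)@(5, 5): e=[-4,18,34] → ·
    (0,3)@(1, 7): e=[36,6,6] → █
    (2,3)@(5, 7): e=[4,6,38] → █
    (3,3)@(7, 7): e=[-12,6,54] → ·
    (0,4)@(1, 9): e=[44,-6,10] → ·
    (1,4)@(3, 9): e=[28,-6,26] → ·
    (2,4)@(5, 9): e=[12,-6,42] → ·
  covered (6 px):
    · · · · ·
    · █ · · ·
    █ █ · · ·
    █ █ █ · ·
    · · · · ·
    · · · · ·
T1:
  2·area = 8  (B↔C swapped to make it positive)
  edge (4, 6)→(2, 4): d=(-2,-2) top-left  bias=+0
  edge (2, 4)→(10, 8): d=(8,4) right/bottom  bias=-1
  edge (10, 8)→(4, 6): d=(-6,-2) top-left  bias=+0
    (0,1)@(1, 3): e=[0,-4,12] → ·  [on edge]
    (0,2)@(1, 5): e=[-4,12,0] → ·  [on edge]
    (1,2)@(3, 5): e=[0,4,4] → █  [on edge]
    (2,2)@(5, 5): e=[4,-4,8] → ·
    (1,3)@(3, 7): e=[-4,20,-8] → ·
    (2,3)@(5, 7): e=[0,12,-4] → ·  [on edge]
    (3,3)@(7, 7): e=[4,4,0] → █  [on edge]
    (4,3)@(9, 7): e=[8,-4,4] → ·
    (3,4)@(7, 9): e=[0,20,-12] → ·  [on edge]
    (4,5)@(9, 11): e=[0,28,-20] → ·  [on edge]
  covered (2 px):
    · · · · ·
    · · · · ·
    · █ · · ·
    · · · █ ·
    · · · · ·
    · · · · ·

Answer: 8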